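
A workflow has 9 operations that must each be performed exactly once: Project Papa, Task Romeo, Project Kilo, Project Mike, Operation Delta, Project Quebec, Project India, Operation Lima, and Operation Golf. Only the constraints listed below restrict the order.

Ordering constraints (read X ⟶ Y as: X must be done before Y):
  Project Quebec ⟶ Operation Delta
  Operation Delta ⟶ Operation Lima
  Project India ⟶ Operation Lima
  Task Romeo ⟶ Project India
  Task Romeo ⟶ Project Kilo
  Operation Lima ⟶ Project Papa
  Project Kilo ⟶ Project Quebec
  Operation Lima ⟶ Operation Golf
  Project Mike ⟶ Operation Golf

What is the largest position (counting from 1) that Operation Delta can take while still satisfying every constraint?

6

Every operation that must follow Operation Delta has to come after it. Tracing all chains starting from Operation Delta, those operations are: Project Papa, Operation Lima, Operation Golf — 3 in total.
With 3 mandatory successors out of 9 operations total, the latest slot for Operation Delta is 9−3 = 6, and it's reachable by doing all non-successors before Operation Delta.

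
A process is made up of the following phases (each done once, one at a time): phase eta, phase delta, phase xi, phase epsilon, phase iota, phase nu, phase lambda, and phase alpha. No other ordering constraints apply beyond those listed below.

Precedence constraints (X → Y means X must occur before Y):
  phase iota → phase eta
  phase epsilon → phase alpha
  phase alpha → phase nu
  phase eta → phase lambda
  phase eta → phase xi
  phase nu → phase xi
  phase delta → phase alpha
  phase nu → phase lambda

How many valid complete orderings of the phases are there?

The phases with no prerequisites are phase delta, phase epsilon, phase iota; any of them can be placed first.
Systematically extending each partial ordering one phase at a time and counting, there are 60 complete orderings.

60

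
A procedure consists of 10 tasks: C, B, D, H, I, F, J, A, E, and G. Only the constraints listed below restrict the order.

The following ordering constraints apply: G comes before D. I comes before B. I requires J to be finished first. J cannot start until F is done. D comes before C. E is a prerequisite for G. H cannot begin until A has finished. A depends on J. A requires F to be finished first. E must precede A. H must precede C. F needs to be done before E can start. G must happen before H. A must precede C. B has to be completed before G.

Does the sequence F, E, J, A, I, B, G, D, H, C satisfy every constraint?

Yes

Going through the constraints one by one, each required predecessor appears earlier in the sequence than its dependent — e.g. A (position 4) is before C (position 10), as required.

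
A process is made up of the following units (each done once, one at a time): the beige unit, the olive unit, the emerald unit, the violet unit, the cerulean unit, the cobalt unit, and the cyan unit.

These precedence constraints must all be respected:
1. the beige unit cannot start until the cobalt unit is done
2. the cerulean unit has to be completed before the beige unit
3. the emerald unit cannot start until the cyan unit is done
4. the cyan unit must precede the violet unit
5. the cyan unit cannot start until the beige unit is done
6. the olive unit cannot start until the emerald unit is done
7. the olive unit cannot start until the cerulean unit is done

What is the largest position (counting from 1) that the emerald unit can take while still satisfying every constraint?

The only unit forced after the emerald unit (directly or by a chain) is the olive unit.
With 1 mandatory successor out of 7 units total, the latest slot for the emerald unit is 7−1 = 6, and it's reachable by doing all non-successors before the emerald unit.

6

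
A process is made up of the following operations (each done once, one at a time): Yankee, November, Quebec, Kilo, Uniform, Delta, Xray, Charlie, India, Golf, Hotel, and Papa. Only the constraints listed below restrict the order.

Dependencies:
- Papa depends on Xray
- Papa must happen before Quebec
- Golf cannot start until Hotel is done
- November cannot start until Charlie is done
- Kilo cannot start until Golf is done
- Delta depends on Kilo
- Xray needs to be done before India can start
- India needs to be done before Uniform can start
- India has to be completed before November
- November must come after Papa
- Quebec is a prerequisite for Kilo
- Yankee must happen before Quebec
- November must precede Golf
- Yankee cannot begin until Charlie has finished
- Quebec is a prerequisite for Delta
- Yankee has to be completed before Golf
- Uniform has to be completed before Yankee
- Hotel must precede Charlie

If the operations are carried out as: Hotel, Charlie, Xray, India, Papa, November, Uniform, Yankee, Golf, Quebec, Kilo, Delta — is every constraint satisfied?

Going through the constraints one by one, each required predecessor appears earlier in the sequence than its dependent — e.g. Hotel (position 1) is before Golf (position 9), as required.

Yes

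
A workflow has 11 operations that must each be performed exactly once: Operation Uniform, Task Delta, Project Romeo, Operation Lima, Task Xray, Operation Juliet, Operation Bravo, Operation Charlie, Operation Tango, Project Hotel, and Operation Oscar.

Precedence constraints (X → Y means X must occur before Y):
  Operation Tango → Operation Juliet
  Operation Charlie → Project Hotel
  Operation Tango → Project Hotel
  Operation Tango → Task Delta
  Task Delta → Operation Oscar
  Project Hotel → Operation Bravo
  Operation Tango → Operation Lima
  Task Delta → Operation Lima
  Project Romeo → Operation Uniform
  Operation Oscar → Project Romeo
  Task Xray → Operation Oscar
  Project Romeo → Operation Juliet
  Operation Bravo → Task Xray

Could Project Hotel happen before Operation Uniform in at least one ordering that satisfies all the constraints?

Yes

Every valid ordering already has Project Hotel before Operation Uniform (the constraints require it), so in particular at least one does.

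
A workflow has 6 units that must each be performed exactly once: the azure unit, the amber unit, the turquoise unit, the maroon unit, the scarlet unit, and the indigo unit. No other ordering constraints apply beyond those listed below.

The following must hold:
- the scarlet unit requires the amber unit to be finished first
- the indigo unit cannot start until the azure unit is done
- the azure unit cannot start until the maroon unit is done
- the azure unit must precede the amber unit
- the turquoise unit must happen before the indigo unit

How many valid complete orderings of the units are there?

2 units have no prerequisites (the turquoise unit, the maroon unit), so any of them could come first.
Counting all ways to extend the partial order to a total order gives 12.

12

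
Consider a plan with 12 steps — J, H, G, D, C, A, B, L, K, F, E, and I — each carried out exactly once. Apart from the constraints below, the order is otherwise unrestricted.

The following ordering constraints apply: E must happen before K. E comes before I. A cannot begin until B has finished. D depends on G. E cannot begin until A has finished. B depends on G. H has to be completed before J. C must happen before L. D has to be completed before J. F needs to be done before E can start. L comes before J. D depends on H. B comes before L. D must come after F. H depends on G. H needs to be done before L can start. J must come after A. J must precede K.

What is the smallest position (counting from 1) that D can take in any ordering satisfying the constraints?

4

Working backwards through the constraints from D, its full set of required predecessors is H, G, F — 3 of them.
With 3 mandatory predecessors, the earliest D can sit is position 3+1 = 4, and placing just those 3 first achieves it.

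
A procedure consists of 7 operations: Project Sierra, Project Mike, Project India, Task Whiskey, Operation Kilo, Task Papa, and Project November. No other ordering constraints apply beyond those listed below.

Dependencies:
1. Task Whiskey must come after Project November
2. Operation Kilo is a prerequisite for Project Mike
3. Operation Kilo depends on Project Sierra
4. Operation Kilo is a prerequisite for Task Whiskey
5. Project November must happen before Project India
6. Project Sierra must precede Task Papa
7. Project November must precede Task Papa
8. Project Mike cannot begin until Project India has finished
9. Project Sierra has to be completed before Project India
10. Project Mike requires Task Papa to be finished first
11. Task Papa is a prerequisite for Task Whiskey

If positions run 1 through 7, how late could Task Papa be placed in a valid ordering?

5

The operations that are forced after Task Papa, directly or by a chain of constraints, are Project Mike, Task Whiskey. That's 2 operations.
So at least 2 operations follow Task Papa, putting Task Papa no later than position 5. That position is achievable by scheduling everything else first.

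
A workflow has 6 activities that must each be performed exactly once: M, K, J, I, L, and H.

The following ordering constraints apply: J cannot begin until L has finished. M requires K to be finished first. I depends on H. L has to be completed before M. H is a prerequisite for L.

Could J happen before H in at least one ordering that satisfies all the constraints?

No

The constraints give a chain H → L → J, which forces H before J.
Hence J can never be scheduled before H.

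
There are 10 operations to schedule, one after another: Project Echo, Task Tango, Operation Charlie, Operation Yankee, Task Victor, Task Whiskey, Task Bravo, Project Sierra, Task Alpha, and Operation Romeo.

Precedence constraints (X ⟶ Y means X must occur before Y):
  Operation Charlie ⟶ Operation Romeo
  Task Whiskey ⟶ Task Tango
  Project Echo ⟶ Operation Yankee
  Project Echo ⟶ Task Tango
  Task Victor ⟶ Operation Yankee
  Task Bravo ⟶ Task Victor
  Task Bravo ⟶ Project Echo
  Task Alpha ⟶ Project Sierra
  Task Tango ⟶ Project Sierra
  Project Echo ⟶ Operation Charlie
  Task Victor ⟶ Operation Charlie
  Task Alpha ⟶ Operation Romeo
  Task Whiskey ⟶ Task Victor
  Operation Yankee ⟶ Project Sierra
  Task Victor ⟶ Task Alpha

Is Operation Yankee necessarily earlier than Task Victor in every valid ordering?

No

There is a chain Task Victor → Operation Yankee, which puts Task Victor before Operation Yankee.
So Operation Yankee does not have to come before Task Victor — it cannot.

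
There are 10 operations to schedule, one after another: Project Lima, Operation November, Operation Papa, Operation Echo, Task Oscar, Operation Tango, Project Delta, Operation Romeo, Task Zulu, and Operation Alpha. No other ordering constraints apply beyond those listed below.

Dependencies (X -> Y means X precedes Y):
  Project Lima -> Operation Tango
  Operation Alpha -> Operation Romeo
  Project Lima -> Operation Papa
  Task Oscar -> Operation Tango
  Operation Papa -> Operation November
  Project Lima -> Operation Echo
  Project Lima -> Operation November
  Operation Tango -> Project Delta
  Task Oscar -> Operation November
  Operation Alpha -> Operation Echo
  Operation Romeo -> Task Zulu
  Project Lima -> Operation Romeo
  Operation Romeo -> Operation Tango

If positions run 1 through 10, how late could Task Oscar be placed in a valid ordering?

7

Every operation that must follow Task Oscar has to come after it. Tracing all chains starting from Task Oscar, those operations are: Operation November, Operation Tango, Project Delta — 3 in total.
With 3 mandatory successors out of 10 operations total, the latest slot for Task Oscar is 10−3 = 7, and it's reachable by doing all non-successors before Task Oscar.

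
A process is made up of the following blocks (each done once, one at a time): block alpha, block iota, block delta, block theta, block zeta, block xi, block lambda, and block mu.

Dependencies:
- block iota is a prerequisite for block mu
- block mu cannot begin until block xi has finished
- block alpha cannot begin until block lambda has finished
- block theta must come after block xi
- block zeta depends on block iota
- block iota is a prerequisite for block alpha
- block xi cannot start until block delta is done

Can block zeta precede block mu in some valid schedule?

Yes

Nothing in the constraints forces block mu before block zeta — there is no chain from block mu to block zeta.
That means at least one valid schedule has block zeta before block mu.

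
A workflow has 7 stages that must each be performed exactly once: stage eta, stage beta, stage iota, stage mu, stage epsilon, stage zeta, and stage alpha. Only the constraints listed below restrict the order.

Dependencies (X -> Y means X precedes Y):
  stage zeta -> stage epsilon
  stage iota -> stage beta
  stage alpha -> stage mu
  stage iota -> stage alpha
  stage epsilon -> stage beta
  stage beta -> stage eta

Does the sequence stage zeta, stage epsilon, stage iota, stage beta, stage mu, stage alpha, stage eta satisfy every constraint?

No

The sequence places stage mu ahead of stage alpha.
Since stage alpha is required before stage mu, the ordering is invalid.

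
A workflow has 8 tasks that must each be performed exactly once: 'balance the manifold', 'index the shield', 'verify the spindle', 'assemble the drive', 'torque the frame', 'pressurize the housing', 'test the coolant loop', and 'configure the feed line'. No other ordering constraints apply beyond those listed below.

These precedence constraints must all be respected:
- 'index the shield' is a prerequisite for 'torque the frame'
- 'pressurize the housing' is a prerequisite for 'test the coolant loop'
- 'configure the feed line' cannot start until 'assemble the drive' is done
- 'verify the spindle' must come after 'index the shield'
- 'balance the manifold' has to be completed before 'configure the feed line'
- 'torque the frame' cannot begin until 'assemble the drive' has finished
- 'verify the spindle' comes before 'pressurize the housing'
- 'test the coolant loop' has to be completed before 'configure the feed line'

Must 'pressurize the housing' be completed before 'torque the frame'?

Nothing in the constraints links 'pressurize the housing' and 'torque the frame'; they are unordered relative to each other.
A valid ordering placing 'torque the frame' before 'pressurize the housing' exists, so the answer is no.

No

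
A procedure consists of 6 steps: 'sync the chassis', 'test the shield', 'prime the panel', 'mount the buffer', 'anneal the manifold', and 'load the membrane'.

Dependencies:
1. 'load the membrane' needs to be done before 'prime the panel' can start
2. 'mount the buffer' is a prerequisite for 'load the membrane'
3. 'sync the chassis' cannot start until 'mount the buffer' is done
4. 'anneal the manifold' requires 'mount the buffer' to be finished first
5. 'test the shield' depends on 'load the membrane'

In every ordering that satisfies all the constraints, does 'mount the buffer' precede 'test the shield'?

Following the dependencies: 'mount the buffer' → 'load the membrane' → 'test the shield'.
Hence 'mount the buffer' necessarily comes before 'test the shield'.

Yes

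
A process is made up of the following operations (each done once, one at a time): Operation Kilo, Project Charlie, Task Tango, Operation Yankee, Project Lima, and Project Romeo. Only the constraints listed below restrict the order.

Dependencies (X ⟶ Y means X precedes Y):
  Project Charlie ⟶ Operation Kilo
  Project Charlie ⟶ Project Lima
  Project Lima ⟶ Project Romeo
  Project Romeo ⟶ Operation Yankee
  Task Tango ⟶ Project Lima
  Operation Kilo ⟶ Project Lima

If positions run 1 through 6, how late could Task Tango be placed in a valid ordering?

3

Every operation that must follow Task Tango has to come after it. Tracing all chains starting from Task Tango, those operations are: Operation Yankee, Project Lima, Project Romeo — 3 in total.
So at least 3 operations follow Task Tango, putting Task Tango no later than position 3. That position is achievable by scheduling everything else first.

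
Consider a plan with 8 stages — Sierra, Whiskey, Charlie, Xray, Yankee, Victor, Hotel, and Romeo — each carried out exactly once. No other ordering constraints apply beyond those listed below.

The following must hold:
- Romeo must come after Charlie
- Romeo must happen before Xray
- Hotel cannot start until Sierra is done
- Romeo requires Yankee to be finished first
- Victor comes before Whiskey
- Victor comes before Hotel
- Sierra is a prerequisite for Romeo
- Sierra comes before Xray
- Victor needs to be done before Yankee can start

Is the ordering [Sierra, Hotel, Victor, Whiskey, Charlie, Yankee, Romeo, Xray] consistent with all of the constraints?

No

The sequence places Hotel ahead of Victor.
Since Victor is required before Hotel, the ordering is invalid.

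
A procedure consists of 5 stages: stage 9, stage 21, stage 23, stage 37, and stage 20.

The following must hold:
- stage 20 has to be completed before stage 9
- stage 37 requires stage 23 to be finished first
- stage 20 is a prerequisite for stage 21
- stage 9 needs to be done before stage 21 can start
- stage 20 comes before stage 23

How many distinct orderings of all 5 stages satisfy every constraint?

6

Only stage 20 has no prerequisites, so it must go first.
Enumerating by repeatedly choosing an available stage (one whose prerequisites are all placed) gives 6 distinct complete orderings.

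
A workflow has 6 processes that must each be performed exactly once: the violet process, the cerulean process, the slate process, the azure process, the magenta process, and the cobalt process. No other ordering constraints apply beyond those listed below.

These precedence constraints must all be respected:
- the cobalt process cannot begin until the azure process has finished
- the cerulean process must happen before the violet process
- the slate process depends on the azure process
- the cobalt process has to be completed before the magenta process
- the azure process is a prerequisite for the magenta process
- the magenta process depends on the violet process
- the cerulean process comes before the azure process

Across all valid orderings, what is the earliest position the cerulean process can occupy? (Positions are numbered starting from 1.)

1

No constraint forces any other process before the cerulean process, so it can be placed first.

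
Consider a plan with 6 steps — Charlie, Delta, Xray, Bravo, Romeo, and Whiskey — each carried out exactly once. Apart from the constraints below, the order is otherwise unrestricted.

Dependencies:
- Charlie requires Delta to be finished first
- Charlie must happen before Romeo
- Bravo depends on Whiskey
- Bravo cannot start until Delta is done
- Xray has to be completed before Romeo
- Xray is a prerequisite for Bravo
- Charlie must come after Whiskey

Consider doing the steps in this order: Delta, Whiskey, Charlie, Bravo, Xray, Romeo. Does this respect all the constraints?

Here Xray comes after Bravo.
That contradicts the constraint that Xray must precede Bravo.

No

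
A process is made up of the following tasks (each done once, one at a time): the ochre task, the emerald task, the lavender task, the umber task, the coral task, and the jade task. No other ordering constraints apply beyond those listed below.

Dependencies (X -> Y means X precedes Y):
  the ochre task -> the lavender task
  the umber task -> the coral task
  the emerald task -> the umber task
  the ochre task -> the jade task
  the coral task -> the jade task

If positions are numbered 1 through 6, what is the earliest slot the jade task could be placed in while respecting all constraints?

Working backwards through the constraints from the jade task, its full set of required predecessors is the ochre task, the emerald task, the umber task, the coral task — 4 of them.
So at minimum 4 tasks come before the jade task, putting the jade task no earlier than position 5. That position is achievable by scheduling exactly those predecessors first.

5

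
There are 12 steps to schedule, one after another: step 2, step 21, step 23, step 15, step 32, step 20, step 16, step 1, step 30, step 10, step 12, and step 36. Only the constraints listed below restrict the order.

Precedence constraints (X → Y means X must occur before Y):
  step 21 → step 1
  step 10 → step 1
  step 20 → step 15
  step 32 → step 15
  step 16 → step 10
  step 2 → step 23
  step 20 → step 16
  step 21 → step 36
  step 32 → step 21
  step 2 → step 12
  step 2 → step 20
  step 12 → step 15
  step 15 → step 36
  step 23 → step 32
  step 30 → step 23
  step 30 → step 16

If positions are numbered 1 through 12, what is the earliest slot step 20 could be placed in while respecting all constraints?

2

Working backwards through the constraints from step 20, its only required predecessor is step 2.
So at minimum 1 step comes before step 20, putting step 20 no earlier than position 2. That position is achievable by scheduling exactly that predecessor first.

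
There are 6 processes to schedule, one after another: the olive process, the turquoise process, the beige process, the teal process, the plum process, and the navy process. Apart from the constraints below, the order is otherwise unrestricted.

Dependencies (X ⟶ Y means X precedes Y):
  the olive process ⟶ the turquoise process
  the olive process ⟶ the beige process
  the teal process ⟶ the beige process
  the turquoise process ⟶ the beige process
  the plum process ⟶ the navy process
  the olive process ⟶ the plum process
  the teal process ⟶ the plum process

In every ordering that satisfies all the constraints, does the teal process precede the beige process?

Yes

There is a constraint chain the teal process → the beige process.
That forces the teal process before the beige process in every valid schedule.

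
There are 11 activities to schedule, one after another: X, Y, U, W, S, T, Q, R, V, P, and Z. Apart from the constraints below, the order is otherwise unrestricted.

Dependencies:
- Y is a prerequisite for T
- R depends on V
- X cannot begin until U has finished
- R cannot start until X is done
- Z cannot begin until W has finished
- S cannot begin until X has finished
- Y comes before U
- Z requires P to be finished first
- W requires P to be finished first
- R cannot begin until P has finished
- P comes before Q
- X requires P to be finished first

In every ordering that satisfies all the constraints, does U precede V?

Nothing in the constraints links U and V; they are unordered relative to each other.
A valid ordering placing V before U exists, so the answer is no.

No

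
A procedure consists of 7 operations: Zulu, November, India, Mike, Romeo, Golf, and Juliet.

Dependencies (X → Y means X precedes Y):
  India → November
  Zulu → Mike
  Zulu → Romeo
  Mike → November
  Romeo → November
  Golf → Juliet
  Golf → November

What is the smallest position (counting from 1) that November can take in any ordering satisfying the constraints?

6

Working backwards through the constraints from November, its full set of required predecessors is Zulu, India, Mike, Romeo, Golf — 5 of them.
So at minimum 5 operations come before November, putting November no earlier than position 6. That position is achievable by scheduling exactly those predecessors first.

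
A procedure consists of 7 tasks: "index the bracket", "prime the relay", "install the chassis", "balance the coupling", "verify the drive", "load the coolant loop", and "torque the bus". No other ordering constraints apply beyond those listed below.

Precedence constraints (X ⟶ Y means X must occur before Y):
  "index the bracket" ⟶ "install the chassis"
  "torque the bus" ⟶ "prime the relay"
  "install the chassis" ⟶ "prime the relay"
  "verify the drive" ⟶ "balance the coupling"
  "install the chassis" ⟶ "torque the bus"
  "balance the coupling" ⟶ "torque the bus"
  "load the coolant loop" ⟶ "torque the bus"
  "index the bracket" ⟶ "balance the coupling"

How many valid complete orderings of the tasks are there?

25

The tasks with no prerequisites are "index the bracket", "verify the drive", "load the coolant loop"; any of them can be placed first.
Enumerating by repeatedly choosing an available task (one whose prerequisites are all placed) gives 25 distinct complete orderings.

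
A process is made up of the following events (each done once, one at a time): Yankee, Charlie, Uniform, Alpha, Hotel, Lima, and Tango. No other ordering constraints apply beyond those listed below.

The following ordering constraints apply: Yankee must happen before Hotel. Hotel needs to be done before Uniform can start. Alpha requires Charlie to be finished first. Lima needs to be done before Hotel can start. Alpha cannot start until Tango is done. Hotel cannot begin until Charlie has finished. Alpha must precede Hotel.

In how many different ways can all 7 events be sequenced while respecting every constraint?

40

4 events have no prerequisites (Yankee, Charlie, Lima, Tango), so any of them could come first.
Enumerating by repeatedly choosing an available event (one whose prerequisites are all placed) gives 40 distinct complete orderings.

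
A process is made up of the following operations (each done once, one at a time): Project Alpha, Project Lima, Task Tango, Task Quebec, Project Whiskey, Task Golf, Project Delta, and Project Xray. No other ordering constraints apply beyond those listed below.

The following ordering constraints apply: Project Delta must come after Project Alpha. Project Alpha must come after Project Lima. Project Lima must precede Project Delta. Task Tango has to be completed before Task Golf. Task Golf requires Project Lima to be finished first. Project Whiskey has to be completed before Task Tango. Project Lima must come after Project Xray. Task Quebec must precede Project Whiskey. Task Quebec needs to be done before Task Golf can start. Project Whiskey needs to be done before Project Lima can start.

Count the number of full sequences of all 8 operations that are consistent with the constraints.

30

2 operations have no prerequisites (Task Quebec, Project Xray), so any of them could come first.
Enumerating by repeatedly choosing an available operation (one whose prerequisites are all placed) gives 30 distinct complete orderings.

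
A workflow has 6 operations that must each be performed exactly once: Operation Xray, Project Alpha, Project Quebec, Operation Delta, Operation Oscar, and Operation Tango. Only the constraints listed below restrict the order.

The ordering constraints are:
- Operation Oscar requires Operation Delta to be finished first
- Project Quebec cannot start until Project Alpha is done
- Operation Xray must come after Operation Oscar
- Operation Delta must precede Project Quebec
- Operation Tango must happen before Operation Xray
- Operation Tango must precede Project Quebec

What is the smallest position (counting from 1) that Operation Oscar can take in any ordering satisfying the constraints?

2

Working backwards through the constraints from Operation Oscar, its only required predecessor is Operation Delta.
So at minimum 1 operation comes before Operation Oscar, putting Operation Oscar no earlier than position 2. That position is achievable by scheduling exactly that predecessor first.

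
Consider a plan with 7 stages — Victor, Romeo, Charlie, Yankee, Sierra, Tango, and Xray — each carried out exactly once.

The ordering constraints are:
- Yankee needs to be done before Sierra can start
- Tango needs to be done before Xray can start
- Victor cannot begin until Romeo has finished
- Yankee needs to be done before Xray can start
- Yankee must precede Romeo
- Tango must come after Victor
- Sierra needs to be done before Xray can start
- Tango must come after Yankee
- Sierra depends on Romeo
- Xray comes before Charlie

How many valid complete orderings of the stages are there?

3

Yankee is the only stage with nothing required before it, so every ordering starts there.
Enumerating by repeatedly choosing an available stage (one whose prerequisites are all placed) gives 3 distinct complete orderings.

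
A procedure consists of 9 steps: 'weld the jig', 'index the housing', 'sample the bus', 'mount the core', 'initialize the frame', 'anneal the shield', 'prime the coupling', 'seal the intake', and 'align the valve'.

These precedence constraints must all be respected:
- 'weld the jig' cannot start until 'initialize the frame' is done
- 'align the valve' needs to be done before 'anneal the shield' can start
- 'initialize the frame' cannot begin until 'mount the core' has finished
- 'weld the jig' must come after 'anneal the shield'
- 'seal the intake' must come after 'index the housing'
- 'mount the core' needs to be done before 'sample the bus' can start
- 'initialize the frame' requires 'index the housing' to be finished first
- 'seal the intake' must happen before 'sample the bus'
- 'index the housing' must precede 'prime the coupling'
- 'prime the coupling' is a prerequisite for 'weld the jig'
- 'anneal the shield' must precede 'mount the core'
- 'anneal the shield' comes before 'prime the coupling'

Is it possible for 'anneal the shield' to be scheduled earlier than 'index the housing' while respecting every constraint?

Yes

The constraints leave 'anneal the shield' and 'index the housing' unordered relative to each other; nothing requires 'index the housing' earlier.
So a valid ordering placing 'anneal the shield' earlier than 'index the housing' exists.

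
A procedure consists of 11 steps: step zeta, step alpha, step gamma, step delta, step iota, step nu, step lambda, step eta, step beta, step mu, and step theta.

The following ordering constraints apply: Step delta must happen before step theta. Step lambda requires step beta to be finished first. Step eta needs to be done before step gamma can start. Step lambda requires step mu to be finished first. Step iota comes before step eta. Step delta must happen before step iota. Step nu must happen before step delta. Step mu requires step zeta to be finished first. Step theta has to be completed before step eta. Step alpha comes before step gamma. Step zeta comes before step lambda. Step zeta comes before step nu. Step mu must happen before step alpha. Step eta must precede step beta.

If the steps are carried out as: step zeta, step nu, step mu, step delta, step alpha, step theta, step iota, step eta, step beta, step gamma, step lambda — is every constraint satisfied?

Yes

Checking each listed constraint against this order: for instance, step zeta is in position 1 and step lambda in position 11, so that constraint holds — and the remaining constraints check out the same way.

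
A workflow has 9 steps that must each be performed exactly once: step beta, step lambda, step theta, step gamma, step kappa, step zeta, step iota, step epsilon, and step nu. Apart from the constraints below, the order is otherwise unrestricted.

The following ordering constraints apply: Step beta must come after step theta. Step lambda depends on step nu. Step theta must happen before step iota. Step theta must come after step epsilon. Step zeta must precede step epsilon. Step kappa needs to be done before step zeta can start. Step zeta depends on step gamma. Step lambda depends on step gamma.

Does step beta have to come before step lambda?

No chain of constraints connects step beta to step lambda in either direction.
A valid ordering placing step lambda before step beta exists, so the answer is no.

No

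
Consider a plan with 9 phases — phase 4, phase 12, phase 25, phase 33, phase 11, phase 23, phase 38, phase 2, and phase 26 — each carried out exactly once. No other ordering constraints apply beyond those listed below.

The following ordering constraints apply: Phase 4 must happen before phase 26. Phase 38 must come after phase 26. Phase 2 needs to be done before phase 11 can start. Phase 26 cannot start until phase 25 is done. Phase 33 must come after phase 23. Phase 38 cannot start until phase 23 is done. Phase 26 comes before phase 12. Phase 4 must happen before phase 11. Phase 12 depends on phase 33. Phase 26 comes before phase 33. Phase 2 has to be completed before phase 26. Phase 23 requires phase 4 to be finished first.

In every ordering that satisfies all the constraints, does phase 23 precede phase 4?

There is a chain phase 4 → phase 23, which puts phase 4 before phase 23.
So phase 23 does not have to come before phase 4 — it cannot.

No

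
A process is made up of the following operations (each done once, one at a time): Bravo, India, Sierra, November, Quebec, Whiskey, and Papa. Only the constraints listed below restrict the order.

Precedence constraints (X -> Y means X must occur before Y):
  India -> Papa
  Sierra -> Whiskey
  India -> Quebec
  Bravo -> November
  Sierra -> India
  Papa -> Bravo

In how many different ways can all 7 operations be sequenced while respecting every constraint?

Only Sierra has no prerequisites, so it must go first.
Counting all ways to extend the partial order to a total order gives 24.

24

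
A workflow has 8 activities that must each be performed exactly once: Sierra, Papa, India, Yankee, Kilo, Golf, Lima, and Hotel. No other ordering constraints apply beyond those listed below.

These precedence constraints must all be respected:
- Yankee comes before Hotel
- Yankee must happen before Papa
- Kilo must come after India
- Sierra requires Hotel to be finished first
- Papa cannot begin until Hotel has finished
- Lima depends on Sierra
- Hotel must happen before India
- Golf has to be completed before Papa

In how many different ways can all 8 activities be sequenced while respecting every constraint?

The activities with no prerequisites are Yankee, Golf; any of them can be placed first.
Counting all ways to extend the partial order to a total order gives 150.

150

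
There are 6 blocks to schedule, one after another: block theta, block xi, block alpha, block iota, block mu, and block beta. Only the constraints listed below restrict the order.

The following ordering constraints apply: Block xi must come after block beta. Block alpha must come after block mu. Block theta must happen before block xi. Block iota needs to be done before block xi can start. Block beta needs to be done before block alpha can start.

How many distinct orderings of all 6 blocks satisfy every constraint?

4 blocks have no prerequisites (block theta, block iota, block mu, block beta), so any of them could come first.
Enumerating by repeatedly choosing an available block (one whose prerequisites are all placed) gives 70 distinct complete orderings.

70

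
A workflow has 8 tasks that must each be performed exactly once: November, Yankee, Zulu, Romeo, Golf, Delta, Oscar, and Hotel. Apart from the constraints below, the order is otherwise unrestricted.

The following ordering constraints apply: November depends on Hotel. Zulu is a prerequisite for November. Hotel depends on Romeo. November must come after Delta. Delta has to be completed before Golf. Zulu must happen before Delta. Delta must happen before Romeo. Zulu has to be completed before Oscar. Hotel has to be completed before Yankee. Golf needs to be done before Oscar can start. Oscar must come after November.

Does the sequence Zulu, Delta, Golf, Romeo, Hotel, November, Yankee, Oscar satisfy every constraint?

Yes

Going through the constraints one by one, each required predecessor appears earlier in the sequence than its dependent — e.g. Zulu (position 1) is before Oscar (position 8), as required.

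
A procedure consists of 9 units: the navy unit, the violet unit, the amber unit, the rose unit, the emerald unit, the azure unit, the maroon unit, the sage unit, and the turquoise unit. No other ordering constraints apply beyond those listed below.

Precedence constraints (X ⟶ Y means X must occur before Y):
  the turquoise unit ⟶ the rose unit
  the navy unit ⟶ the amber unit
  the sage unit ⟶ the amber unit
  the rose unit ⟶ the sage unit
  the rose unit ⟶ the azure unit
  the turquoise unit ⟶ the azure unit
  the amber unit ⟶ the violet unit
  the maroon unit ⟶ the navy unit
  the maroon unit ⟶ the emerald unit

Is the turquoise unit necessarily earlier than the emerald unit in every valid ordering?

No

The turquoise unit and the emerald unit are not related by any chain of constraints.
So the turquoise unit can come before the emerald unit or after — it is not forced.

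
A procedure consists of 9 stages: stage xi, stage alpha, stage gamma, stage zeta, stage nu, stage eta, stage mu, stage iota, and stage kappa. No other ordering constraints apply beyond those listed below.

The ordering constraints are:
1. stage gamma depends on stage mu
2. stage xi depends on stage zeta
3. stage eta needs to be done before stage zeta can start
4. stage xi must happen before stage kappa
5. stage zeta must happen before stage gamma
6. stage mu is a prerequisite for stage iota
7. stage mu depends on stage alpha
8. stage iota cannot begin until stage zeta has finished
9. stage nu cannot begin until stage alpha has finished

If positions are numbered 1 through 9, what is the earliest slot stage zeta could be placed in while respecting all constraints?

2

The only stage forced before stage zeta (directly or transitively) is stage eta.
So at minimum 1 stage comes before stage zeta, putting stage zeta no earlier than position 2. That position is achievable by scheduling exactly that predecessor first.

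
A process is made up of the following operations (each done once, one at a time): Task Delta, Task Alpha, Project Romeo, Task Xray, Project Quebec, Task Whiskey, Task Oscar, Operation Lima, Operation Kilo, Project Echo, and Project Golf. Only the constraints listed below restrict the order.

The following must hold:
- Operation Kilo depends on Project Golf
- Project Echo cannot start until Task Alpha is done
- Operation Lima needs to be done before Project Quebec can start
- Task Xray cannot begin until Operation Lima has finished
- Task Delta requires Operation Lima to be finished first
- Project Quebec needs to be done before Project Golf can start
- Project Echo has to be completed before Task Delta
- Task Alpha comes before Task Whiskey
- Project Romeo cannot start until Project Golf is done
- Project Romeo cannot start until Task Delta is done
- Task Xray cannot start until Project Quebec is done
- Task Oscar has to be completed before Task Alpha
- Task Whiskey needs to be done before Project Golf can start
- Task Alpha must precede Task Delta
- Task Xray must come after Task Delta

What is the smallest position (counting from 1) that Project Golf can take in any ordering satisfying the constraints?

Every operation that must precede Project Golf has to come before it. Tracing all chains that end at Project Golf, those operations are: Task Alpha, Project Quebec, Task Whiskey, Task Oscar, Operation Lima — 5 in total.
So at minimum 5 operations come before Project Golf, putting Project Golf no earlier than position 6. That position is achievable by scheduling exactly those predecessors first.

6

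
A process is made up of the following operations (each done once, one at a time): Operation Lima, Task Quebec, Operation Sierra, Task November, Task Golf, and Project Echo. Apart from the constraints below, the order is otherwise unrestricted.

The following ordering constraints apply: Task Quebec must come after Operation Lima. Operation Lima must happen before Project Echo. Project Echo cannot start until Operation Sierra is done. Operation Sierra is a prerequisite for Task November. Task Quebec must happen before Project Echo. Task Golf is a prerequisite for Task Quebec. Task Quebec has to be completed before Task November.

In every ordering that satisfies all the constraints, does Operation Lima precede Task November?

There is a constraint chain Operation Lima → Task Quebec → Task November.
That forces Operation Lima before Task November in every valid schedule.

Yes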